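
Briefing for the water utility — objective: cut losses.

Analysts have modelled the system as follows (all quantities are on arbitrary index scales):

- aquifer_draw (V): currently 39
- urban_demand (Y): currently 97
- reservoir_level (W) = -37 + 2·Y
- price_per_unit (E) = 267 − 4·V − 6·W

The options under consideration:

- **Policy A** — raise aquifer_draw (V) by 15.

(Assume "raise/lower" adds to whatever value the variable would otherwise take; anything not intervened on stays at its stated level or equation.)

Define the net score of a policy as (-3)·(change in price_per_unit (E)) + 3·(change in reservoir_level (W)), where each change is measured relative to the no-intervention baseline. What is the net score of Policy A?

Baseline:
  V = 39
  Y = 97
  W = -37 + 2·97 = 157
  E = 267 − 4·39 − 6·157 = -831
Policy A (V + 15):
  V = 39 + 15 = 54
  Y = 97
  W = -37 + 2·97 = 157
  E = 267 − 4·54 − 6·157 = -891
ΔE = -891 − (-831) = -60; ΔW = 157 − 157 = 0
Score = (-3)·(-60) + 3·0 = 180

180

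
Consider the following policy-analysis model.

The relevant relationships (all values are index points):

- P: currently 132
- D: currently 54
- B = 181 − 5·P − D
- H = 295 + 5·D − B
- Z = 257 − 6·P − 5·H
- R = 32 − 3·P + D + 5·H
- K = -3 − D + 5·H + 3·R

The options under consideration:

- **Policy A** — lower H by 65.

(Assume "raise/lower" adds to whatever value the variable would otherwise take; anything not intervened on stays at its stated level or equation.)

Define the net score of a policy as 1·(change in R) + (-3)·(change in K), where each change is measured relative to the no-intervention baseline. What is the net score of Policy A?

3575

Baseline:
  P = 132
  D = 54
  B = 181 − 5·132 − 54 = -533
  H = 295 + 5·54 − (-533) = 1098
  R = 32 − 3·132 + 54 + 5·1098 = 5180
  K = -3 − 54 + 5·1098 + 3·5180 = 20973
Policy A (H − 65):
  P = 132
  D = 54
  B = 181 − 5·132 − 54 = -533
  H = 295 + 5·54 − (-533) (−65 from intervention) = 1033
  R = 32 − 3·132 + 54 + 5·1033 = 4855
  K = -3 − 54 + 5·1033 + 3·4855 = 19673
ΔR = 4855 − 5180 = -325; ΔK = 19673 − 20973 = -1300
Score = 1·(-325) + (-3)·(-1300) = 3575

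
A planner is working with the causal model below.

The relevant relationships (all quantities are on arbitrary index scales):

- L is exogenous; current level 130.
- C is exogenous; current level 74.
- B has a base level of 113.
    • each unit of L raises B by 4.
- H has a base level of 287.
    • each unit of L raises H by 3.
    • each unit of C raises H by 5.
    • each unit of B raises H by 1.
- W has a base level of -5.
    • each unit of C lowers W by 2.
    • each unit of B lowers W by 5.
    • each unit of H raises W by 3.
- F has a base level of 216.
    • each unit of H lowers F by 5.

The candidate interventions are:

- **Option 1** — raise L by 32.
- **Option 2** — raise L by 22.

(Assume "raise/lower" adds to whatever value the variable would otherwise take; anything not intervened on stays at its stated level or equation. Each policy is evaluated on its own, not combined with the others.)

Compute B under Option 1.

Option 1 (L + 32):
  L = 130 + 32 = 162
  B = 113 + 4·162 = 761

761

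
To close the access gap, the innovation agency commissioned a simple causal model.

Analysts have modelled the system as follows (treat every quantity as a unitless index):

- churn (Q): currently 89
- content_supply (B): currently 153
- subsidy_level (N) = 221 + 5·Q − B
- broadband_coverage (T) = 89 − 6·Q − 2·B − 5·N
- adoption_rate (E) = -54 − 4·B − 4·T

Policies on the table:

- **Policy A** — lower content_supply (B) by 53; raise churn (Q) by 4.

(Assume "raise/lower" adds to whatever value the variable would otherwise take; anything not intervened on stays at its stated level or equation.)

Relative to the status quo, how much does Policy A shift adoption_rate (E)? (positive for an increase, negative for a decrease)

Baseline:
  Q = 89
  B = 153
  N = 221 + 5·89 − 153 = 513
  T = 89 − 6·89 − 2·153 − 5·513 = -3316
  E = -54 − 4·153 − 4·(-3316) = 12598
Policy A (B − 53, Q + 4):
  Q = 89 + 4 = 93
  B = 153 − 53 = 100
  N = 221 + 5·93 − 100 = 586
  T = 89 − 6·93 − 2·100 − 5·586 = -3599
  E = -54 − 4·100 − 4·(-3599) = 13942
Change in E: 13942 − 12598 = 1344

1344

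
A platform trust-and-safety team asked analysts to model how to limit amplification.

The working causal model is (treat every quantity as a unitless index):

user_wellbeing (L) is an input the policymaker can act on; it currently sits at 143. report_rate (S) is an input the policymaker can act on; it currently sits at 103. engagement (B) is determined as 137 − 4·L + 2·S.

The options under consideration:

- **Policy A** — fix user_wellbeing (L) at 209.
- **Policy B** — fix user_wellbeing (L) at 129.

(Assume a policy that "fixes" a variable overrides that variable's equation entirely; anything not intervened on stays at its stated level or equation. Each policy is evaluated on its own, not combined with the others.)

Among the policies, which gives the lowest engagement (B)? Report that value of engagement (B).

-493

Policy A (L := 209):
  L = 209
  S = 103
  B = 137 − 4·209 + 2·103 = -493
Policy B (L := 129):
  L = 129
  S = 103
  B = 137 − 4·129 + 2·103 = -173
Comparing — Policy A: B=-493, Policy B: B=-173. Lowest is -493 (Policy A).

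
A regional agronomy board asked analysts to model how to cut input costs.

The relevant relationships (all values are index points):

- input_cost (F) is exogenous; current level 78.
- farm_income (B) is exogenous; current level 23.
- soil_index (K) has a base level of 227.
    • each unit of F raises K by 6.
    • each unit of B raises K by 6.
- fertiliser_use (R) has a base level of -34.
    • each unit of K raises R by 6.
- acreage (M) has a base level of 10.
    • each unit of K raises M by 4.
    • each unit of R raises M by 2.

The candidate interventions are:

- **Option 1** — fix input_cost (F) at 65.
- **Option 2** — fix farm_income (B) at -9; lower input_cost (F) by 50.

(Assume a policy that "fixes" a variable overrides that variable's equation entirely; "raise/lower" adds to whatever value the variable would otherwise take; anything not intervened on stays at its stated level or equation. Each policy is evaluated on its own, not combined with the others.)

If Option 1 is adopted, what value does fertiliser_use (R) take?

Option 1 (F := 65):
  F = 65
  B = 23
  K = 227 + 6·65 + 6·23 = 755
  R = -34 + 6·755 = 4496

4496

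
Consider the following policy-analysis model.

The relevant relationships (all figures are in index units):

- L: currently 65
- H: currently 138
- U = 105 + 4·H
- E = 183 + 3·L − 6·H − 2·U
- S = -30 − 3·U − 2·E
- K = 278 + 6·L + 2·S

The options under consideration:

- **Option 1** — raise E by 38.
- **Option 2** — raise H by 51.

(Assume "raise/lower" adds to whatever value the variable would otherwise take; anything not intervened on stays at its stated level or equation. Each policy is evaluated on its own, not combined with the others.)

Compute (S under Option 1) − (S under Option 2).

-892

Option 1 (E + 38):
  L = 65
  H = 138
  U = 105 + 4·138 = 657
  E = 183 + 3·65 − 6·138 − 2·657 (+38 from intervention) = -1726
  S = -30 − 3·657 − 2·(-1726) = 1451
Option 2 (H + 51):
  L = 65
  H = 138 + 51 = 189
  U = 105 + 4·189 = 861
  E = 183 + 3·65 − 6·189 − 2·861 = -2478
  S = -30 − 3·861 − 2·(-2478) = 2343
S: 1451 − 2343 = -892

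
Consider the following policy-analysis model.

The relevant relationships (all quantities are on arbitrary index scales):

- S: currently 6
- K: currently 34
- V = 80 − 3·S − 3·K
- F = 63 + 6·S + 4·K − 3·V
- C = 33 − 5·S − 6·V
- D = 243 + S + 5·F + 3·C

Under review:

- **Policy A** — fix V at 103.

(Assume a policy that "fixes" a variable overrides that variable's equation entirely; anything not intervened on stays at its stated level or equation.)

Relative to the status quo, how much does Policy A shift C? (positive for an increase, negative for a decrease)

-858

Baseline:
  S = 6
  K = 34
  V = 80 − 3·6 − 3·34 = -40
  C = 33 − 5·6 − 6·(-40) = 243
Policy A (V := 103):
  S = 6
  K = 34
  V = 103
  C = 33 − 5·6 − 6·103 = -615
Change in C: -615 − 243 = -858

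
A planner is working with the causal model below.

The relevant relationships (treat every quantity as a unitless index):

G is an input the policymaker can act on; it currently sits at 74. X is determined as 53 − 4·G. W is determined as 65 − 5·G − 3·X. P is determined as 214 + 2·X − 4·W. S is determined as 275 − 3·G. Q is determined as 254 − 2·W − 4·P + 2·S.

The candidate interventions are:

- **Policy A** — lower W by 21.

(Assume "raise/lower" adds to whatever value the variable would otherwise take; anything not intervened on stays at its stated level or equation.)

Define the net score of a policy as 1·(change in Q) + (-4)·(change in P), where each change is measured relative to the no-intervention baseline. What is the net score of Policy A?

-630

Baseline:
  G = 74
  X = 53 − 4·74 = -243
  W = 65 − 5·74 − 3·(-243) = 424
  P = 214 + 2·(-243) − 4·424 = -1968
  S = 275 − 3·74 = 53
  Q = 254 − 2·424 − 4·(-1968) + 2·53 = 7384
Policy A (W − 21):
  G = 74
  X = 53 − 4·74 = -243
  W = 65 − 5·74 − 3·(-243) (−21 from intervention) = 403
  P = 214 + 2·(-243) − 4·403 = -1884
  S = 275 − 3·74 = 53
  Q = 254 − 2·403 − 4·(-1884) + 2·53 = 7090
ΔQ = 7090 − 7384 = -294; ΔP = -1884 − (-1968) = 84
Score = 1·(-294) + (-4)·84 = -630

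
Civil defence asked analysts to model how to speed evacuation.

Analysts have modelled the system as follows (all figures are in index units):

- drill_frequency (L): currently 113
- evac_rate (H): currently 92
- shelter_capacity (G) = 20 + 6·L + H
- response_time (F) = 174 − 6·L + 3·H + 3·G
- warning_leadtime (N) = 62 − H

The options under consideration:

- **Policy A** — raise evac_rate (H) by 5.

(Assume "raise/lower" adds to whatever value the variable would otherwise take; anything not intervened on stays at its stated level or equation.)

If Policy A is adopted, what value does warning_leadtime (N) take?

-35

Policy A (H + 5):
  H = 92 + 5 = 97
  N = 62 − 97 = -35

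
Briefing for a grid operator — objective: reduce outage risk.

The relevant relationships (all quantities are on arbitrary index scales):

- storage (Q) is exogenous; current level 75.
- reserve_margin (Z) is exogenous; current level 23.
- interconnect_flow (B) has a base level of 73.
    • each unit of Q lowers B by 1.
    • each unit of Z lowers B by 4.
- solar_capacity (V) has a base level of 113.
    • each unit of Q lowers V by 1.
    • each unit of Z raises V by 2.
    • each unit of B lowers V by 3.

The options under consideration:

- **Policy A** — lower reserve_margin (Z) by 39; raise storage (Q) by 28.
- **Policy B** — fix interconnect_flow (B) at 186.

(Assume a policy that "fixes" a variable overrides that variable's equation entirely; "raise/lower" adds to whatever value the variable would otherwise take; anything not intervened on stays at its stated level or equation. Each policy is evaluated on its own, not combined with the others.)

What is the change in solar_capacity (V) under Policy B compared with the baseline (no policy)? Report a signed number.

-840

Baseline:
  Q = 75
  Z = 23
  B = 73 − 75 − 4·23 = -94
  V = 113 − 75 + 2·23 − 3·(-94) = 366
Policy B (B := 186):
  Q = 75
  Z = 23
  B = 186
  V = 113 − 75 + 2·23 − 3·186 = -474
Change in V: -474 − 366 = -840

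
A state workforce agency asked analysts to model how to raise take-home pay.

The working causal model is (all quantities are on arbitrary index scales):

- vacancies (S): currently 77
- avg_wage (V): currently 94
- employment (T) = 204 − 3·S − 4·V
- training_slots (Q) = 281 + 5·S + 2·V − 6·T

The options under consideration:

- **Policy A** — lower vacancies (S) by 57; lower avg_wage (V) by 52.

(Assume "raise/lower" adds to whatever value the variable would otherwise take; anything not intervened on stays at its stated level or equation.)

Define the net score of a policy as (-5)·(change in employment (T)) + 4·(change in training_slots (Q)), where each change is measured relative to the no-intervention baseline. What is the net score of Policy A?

Baseline:
  S = 77
  V = 94
  T = 204 − 3·77 − 4·94 = -403
  Q = 281 + 5·77 + 2·94 − 6·(-403) = 3272
Policy A (S − 57, V − 52):
  S = 77 − 57 = 20
  V = 94 − 52 = 42
  T = 204 − 3·20 − 4·42 = -24
  Q = 281 + 5·20 + 2·42 − 6·(-24) = 609
ΔT = -24 − (-403) = 379; ΔQ = 609 − 3272 = -2663
Score = (-5)·379 + 4·(-2663) = -12547

-12547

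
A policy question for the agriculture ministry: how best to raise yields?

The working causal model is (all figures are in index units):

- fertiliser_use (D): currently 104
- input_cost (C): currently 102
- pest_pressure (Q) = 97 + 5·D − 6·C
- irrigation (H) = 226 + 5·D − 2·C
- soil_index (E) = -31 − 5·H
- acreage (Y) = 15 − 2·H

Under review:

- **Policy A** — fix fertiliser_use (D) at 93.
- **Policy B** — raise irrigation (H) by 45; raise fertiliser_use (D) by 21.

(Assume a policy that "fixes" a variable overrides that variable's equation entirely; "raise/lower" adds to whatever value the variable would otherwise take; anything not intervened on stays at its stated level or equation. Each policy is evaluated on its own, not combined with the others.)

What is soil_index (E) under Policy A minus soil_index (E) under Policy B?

Policy A (D := 93):
  D = 93
  C = 102
  H = 226 + 5·93 − 2·102 = 487
  E = -31 − 5·487 = -2466
Policy B (H + 45, D + 21):
  D = 104 + 21 = 125
  C = 102
  H = 226 + 5·125 − 2·102 (+45 from intervention) = 692
  E = -31 − 5·692 = -3491
E: -2466 − (-3491) = 1025

1025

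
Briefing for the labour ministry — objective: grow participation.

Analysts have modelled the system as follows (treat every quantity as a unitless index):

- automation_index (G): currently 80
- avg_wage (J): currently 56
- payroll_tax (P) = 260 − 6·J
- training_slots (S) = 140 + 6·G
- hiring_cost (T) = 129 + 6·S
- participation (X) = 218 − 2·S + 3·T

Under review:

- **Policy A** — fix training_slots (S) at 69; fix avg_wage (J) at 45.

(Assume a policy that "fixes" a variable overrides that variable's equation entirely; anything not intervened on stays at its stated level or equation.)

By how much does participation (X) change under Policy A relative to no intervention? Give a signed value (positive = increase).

-8816

Baseline:
  G = 80
  S = 140 + 6·80 = 620
  T = 129 + 6·620 = 3849
  X = 218 − 2·620 + 3·3849 = 10525
Policy A (S := 69, J := 45):
  G = 80
  S = 69
  T = 129 + 6·69 = 543
  X = 218 − 2·69 + 3·543 = 1709
Change in X: 1709 − 10525 = -8816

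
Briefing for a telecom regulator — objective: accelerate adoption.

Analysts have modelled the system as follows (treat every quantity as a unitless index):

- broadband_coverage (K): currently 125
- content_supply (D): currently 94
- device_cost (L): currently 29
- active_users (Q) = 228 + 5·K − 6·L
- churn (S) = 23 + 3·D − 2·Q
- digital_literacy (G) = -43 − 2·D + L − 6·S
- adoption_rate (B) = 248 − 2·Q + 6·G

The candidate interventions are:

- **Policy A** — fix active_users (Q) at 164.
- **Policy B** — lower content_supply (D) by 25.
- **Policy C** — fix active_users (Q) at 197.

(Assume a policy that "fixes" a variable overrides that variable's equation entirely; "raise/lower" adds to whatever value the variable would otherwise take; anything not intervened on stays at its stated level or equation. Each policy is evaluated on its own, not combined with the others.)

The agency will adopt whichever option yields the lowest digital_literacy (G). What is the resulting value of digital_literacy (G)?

-64

Policy A (Q := 164):
  K = 125
  D = 94
  L = 29
  Q = 164
  S = 23 + 3·94 − 2·164 = -23
  G = -43 − 2·94 + 29 − 6·(-23) = -64
Policy B (D − 25):
  K = 125
  D = 94 − 25 = 69
  L = 29
  Q = 228 + 5·125 − 6·29 = 679
  S = 23 + 3·69 − 2·679 = -1128
  G = -43 − 2·69 + 29 − 6·(-1128) = 6616
Policy C (Q := 197):
  K = 125
  D = 94
  L = 29
  Q = 197
  S = 23 + 3·94 − 2·197 = -89
  G = -43 − 2·94 + 29 − 6·(-89) = 332
Comparing — Policy A: G=-64, Policy B: G=6616, Policy C: G=332. Lowest is -64 (Policy A).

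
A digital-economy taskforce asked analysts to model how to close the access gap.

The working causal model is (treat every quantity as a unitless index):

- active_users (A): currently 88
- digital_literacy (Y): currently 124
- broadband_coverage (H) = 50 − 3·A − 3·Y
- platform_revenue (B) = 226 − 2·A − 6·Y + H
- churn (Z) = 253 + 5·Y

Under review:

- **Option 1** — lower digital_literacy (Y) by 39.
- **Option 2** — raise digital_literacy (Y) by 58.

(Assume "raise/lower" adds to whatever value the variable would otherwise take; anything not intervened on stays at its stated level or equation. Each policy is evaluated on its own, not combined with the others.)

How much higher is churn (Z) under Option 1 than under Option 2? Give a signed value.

Option 1 (Y − 39):
  Y = 124 − 39 = 85
  Z = 253 + 5·85 = 678
Option 2 (Y + 58):
  Y = 124 + 58 = 182
  Z = 253 + 5·182 = 1163
Z: 678 − 1163 = -485

-485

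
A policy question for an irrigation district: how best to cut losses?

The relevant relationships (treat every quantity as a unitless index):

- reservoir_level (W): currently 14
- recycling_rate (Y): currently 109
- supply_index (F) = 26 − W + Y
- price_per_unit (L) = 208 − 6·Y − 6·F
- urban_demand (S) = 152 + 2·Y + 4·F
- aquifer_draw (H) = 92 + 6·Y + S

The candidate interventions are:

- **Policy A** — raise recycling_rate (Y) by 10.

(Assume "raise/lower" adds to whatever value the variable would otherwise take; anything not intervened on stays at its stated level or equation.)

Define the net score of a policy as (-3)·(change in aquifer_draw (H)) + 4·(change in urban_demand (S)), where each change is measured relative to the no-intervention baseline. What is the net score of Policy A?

Baseline:
  W = 14
  Y = 109
  F = 26 − 14 + 109 = 121
  S = 152 + 2·109 + 4·121 = 854
  H = 92 + 6·109 + 854 = 1600
Policy A (Y + 10):
  W = 14
  Y = 109 + 10 = 119
  F = 26 − 14 + 119 = 131
  S = 152 + 2·119 + 4·131 = 914
  H = 92 + 6·119 + 914 = 1720
ΔH = 1720 − 1600 = 120; ΔS = 914 − 854 = 60
Score = (-3)·120 + 4·60 = -120

-120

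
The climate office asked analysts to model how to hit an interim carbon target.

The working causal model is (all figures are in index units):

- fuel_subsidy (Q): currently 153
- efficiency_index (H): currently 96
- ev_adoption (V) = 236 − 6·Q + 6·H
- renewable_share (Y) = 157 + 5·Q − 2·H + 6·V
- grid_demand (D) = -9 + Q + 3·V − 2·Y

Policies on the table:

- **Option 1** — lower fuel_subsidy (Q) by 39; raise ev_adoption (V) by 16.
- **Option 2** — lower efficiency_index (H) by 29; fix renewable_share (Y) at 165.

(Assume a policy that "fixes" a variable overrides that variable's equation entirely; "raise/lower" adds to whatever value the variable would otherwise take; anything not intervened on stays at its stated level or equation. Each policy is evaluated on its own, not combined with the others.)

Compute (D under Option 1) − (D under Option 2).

-1235

Option 1 (Q − 39, V + 16):
  Q = 153 − 39 = 114
  H = 96
  V = 236 − 6·114 + 6·96 (+16 from intervention) = 144
  Y = 157 + 5·114 − 2·96 + 6·144 = 1399
  D = -9 + 114 + 3·144 − 2·1399 = -2261
Option 2 (H − 29, Y := 165):
  Q = 153
  H = 96 − 29 = 67
  V = 236 − 6·153 + 6·67 = -280
  Y = 165
  D = -9 + 153 + 3·(-280) − 2·165 = -1026
D: -2261 − (-1026) = -1235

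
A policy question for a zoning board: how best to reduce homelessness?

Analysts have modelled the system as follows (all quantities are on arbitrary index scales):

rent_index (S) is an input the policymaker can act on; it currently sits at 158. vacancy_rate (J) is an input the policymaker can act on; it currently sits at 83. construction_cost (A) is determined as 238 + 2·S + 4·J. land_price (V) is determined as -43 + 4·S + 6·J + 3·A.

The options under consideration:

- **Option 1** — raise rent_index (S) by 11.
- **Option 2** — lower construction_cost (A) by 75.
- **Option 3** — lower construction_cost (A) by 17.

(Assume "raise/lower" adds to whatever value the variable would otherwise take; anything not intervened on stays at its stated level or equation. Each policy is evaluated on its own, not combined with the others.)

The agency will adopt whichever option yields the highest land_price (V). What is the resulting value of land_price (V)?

3855

Option 1 (S + 11):
  S = 158 + 11 = 169
  J = 83
  A = 238 + 2·169 + 4·83 = 908
  V = -43 + 4·169 + 6·83 + 3·908 = 3855
Option 2 (A − 75):
  S = 158
  J = 83
  A = 238 + 2·158 + 4·83 (−75 from intervention) = 811
  V = -43 + 4·158 + 6·83 + 3·811 = 3520
Option 3 (A − 17):
  S = 158
  J = 83
  A = 238 + 2·158 + 4·83 (−17 from intervention) = 869
  V = -43 + 4·158 + 6·83 + 3·869 = 3694
Comparing — Option 1: V=3855, Option 2: V=3520, Option 3: V=3694. Highest is 3855 (Option 1).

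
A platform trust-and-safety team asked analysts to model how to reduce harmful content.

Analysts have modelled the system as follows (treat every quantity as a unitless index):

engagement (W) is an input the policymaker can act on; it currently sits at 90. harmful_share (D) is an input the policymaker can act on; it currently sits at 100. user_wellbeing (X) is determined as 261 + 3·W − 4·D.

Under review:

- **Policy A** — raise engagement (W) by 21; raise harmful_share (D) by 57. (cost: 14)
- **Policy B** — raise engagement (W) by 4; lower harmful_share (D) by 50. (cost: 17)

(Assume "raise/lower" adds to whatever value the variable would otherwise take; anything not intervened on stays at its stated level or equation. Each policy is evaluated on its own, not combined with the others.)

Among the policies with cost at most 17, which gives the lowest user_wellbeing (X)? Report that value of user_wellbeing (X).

-34

Policy A (W + 21, D + 57):
  W = 90 + 21 = 111
  D = 100 + 57 = 157
  X = 261 + 3·111 − 4·157 = -34
Policy B (W + 4, D − 50):
  W = 90 + 4 = 94
  D = 100 − 50 = 50
  X = 261 + 3·94 − 4·50 = 343
Comparing — Policy A: X=-34, Policy B: X=343. Lowest is -34 (Policy A).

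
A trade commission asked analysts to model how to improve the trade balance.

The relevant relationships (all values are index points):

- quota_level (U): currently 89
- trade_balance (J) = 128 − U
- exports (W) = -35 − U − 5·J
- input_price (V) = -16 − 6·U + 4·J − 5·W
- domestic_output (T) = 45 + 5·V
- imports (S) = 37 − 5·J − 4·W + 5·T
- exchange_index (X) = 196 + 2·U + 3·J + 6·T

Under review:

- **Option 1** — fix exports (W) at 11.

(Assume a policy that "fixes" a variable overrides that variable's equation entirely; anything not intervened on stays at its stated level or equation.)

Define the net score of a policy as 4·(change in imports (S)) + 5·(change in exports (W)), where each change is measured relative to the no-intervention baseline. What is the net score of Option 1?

-168630

Baseline:
  U = 89
  J = 128 − 89 = 39
  W = -35 − 89 − 5·39 = -319
  V = -16 − 6·89 + 4·39 − 5·(-319) = 1201
  T = 45 + 5·1201 = 6050
  S = 37 − 5·39 − 4·(-319) + 5·6050 = 31368
Option 1 (W := 11):
  U = 89
  J = 128 − 89 = 39
  W = 11
  V = -16 − 6·89 + 4·39 − 5·11 = -449
  T = 45 + 5·(-449) = -2200
  S = 37 − 5·39 − 4·11 + 5·(-2200) = -11202
ΔS = -11202 − 31368 = -42570; ΔW = 11 − (-319) = 330
Score = 4·(-42570) + 5·330 = -168630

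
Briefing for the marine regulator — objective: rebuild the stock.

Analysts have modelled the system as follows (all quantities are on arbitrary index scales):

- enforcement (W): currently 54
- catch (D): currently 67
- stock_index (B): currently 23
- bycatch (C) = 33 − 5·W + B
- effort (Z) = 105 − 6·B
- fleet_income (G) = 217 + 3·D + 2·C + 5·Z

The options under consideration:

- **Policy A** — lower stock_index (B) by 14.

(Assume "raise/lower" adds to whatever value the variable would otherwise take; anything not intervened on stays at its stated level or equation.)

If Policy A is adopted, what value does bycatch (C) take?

Policy A (B − 14):
  W = 54
  B = 23 − 14 = 9
  C = 33 − 5·54 + 9 = -228

-228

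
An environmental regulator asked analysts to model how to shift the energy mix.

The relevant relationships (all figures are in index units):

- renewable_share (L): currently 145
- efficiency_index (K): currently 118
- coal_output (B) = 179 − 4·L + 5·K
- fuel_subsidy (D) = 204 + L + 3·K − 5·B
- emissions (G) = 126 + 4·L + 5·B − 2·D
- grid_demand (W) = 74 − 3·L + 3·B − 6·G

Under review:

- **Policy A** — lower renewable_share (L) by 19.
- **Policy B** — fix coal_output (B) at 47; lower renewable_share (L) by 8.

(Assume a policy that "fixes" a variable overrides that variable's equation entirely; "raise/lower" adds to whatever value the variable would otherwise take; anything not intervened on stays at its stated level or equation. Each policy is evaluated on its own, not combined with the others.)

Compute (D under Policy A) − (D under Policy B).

Policy A (L − 19):
  L = 145 − 19 = 126
  K = 118
  B = 179 − 4·126 + 5·118 = 265
  D = 204 + 126 + 3·118 − 5·265 = -641
Policy B (B := 47, L − 8):
  L = 145 − 8 = 137
  K = 118
  B = 47
  D = 204 + 137 + 3·118 − 5·47 = 460
D: -641 − 460 = -1101

-1101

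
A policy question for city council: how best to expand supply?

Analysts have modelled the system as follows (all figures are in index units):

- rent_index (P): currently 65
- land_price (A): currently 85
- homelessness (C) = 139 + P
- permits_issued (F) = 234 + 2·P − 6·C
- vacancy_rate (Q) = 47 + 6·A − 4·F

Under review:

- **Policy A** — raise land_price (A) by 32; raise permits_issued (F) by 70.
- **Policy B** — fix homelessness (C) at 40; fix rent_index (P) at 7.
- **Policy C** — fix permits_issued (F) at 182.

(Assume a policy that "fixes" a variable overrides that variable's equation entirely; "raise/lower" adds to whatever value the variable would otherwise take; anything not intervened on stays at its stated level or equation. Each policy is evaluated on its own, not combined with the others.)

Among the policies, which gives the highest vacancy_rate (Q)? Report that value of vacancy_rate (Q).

Policy A (A + 32, F + 70):
  P = 65
  A = 85 + 32 = 117
  C = 139 + 65 = 204
  F = 234 + 2·65 − 6·204 (+70 from intervention) = -790
  Q = 47 + 6·117 − 4·(-790) = 3909
Policy B (C := 40, P := 7):
  P = 7
  A = 85
  C = 40
  F = 234 + 2·7 − 6·40 = 8
  Q = 47 + 6·85 − 4·8 = 525
Policy C (F := 182):
  P = 65
  A = 85
  C = 139 + 65 = 204
  F = 182
  Q = 47 + 6·85 − 4·182 = -171
Comparing — Policy A: Q=3909, Policy B: Q=525, Policy C: Q=-171. Highest is 3909 (Policy A).

3909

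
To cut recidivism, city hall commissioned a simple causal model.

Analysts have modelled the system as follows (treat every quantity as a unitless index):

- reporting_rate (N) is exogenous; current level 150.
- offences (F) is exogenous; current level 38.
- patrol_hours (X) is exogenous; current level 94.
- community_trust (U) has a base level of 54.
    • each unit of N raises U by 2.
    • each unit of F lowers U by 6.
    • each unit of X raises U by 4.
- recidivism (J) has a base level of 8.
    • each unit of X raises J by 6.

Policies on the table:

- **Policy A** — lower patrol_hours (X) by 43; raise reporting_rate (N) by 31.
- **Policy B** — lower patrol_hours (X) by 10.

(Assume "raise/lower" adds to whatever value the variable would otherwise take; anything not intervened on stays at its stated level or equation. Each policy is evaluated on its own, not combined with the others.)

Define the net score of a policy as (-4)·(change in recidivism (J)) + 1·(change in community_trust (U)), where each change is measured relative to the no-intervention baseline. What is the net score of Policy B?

Baseline:
  N = 150
  F = 38
  X = 94
  U = 54 + 2·150 − 6·38 + 4·94 = 502
  J = 8 + 6·94 = 572
Policy B (X − 10):
  N = 150
  F = 38
  X = 94 − 10 = 84
  U = 54 + 2·150 − 6·38 + 4·84 = 462
  J = 8 + 6·84 = 512
ΔJ = 512 − 572 = -60; ΔU = 462 − 502 = -40
Score = (-4)·(-60) + 1·(-40) = 200

200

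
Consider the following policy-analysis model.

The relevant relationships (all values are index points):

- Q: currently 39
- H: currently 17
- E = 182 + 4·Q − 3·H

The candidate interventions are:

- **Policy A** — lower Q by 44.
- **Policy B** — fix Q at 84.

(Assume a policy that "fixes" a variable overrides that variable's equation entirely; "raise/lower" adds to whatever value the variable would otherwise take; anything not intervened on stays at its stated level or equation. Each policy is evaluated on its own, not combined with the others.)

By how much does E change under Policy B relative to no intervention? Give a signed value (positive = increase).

Baseline:
  Q = 39
  H = 17
  E = 182 + 4·39 − 3·17 = 287
Policy B (Q := 84):
  Q = 84
  H = 17
  E = 182 + 4·84 − 3·17 = 467
Change in E: 467 − 287 = 180

180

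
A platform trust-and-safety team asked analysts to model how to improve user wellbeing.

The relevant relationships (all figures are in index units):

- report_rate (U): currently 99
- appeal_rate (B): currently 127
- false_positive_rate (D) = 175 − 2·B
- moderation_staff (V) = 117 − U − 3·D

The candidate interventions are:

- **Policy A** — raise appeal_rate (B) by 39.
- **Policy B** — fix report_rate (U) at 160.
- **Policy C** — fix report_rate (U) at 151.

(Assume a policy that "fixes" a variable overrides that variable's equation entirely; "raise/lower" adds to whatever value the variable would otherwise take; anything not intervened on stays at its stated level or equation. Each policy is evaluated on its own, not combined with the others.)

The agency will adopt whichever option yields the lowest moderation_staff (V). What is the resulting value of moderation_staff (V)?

Policy A (B + 39):
  U = 99
  B = 127 + 39 = 166
  D = 175 − 2·166 = -157
  V = 117 − 99 − 3·(-157) = 489
Policy B (U := 160):
  U = 160
  B = 127
  D = 175 − 2·127 = -79
  V = 117 − 160 − 3·(-79) = 194
Policy C (U := 151):
  U = 151
  B = 127
  D = 175 − 2·127 = -79
  V = 117 − 151 − 3·(-79) = 203
Comparing — Policy A: V=489, Policy B: V=194, Policy C: V=203. Lowest is 194 (Policy B).

194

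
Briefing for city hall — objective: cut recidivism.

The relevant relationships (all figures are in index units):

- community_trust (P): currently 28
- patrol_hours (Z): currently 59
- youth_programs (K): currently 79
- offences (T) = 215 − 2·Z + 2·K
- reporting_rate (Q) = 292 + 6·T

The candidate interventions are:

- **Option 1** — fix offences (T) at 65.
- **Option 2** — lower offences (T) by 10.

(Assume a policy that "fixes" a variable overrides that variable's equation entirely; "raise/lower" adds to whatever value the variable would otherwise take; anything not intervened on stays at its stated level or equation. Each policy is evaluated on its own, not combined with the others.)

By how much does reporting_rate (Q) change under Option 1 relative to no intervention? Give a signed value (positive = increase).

-1140

Baseline:
  Z = 59
  K = 79
  T = 215 − 2·59 + 2·79 = 255
  Q = 292 + 6·255 = 1822
Option 1 (T := 65):
  Z = 59
  K = 79
  T = 65
  Q = 292 + 6·65 = 682
Change in Q: 682 − 1822 = -1140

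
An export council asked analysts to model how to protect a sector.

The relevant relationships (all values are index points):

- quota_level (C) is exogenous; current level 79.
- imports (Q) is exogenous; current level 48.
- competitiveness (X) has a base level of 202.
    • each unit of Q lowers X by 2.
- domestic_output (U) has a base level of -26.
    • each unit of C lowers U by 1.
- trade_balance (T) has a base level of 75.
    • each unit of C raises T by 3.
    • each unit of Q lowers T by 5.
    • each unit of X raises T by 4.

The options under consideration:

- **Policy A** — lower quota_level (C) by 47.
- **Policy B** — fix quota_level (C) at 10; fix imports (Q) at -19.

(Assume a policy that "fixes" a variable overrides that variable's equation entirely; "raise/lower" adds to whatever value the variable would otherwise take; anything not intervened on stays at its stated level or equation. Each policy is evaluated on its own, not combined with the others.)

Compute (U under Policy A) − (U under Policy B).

Policy A (C − 47):
  C = 79 − 47 = 32
  U = -26 − 32 = -58
Policy B (C := 10, Q := -19):
  C = 10
  U = -26 − 10 = -36
U: -58 − (-36) = -22

-22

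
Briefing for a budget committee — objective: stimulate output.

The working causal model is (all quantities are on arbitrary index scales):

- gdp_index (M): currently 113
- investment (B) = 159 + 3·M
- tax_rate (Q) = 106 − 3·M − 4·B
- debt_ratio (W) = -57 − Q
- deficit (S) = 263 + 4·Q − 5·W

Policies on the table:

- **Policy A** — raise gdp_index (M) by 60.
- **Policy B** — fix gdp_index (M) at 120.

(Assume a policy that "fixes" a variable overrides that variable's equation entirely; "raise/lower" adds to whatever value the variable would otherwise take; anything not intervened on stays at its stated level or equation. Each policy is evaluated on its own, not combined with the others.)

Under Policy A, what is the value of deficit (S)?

-27577

Policy A (M + 60):
  M = 113 + 60 = 173
  B = 159 + 3·173 = 678
  Q = 106 − 3·173 − 4·678 = -3125
  W = -57 − (-3125) = 3068
  S = 263 + 4·(-3125) − 5·3068 = -27577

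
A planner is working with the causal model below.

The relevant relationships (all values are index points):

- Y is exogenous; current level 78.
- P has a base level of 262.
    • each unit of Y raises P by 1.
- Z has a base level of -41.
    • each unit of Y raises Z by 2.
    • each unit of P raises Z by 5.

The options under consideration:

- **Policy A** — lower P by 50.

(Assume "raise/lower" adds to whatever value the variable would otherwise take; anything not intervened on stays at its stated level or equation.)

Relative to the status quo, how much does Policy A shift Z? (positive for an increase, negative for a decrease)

-250

Baseline:
  Y = 78
  P = 262 + 78 = 340
  Z = -41 + 2·78 + 5·340 = 1815
Policy A (P − 50):
  Y = 78
  P = 262 + 78 (−50 from intervention) = 290
  Z = -41 + 2·78 + 5·290 = 1565
Change in Z: 1565 − 1815 = -250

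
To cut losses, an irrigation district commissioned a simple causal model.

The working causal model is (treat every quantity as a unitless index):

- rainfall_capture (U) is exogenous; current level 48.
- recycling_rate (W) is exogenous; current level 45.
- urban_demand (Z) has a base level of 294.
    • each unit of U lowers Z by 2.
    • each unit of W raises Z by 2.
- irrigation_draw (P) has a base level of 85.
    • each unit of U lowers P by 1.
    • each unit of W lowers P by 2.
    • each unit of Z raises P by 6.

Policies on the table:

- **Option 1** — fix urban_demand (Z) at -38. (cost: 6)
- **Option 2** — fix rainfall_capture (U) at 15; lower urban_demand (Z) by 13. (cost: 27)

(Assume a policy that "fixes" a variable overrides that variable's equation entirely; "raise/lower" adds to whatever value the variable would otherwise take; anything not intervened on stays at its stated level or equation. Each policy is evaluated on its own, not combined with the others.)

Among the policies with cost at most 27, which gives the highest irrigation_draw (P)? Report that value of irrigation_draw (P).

Option 1 (Z := -38):
  U = 48
  W = 45
  Z = -38
  P = 85 − 48 − 2·45 + 6·(-38) = -281
Option 2 (U := 15, Z − 13):
  U = 15
  W = 45
  Z = 294 − 2·15 + 2·45 (−13 from intervention) = 341
  P = 85 − 15 − 2·45 + 6·341 = 2026
Comparing — Option 1: P=-281, Option 2: P=2026. Highest is 2026 (Option 2).

2026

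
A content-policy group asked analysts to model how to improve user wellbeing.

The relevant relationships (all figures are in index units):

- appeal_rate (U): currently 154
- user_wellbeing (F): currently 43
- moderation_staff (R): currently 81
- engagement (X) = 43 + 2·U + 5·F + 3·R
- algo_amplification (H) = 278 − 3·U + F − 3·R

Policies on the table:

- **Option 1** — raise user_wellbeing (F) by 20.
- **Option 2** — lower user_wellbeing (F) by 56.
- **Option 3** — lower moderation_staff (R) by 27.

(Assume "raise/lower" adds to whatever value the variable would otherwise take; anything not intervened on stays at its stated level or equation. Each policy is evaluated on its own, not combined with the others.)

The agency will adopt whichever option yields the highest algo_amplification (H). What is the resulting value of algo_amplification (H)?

-303

Option 1 (F + 20):
  U = 154
  F = 43 + 20 = 63
  R = 81
  H = 278 − 3·154 + 63 − 3·81 = -364
Option 2 (F − 56):
  U = 154
  F = 43 − 56 = -13
  R = 81
  H = 278 − 3·154 + (-13) − 3·81 = -440
Option 3 (R − 27):
  U = 154
  F = 43
  R = 81 − 27 = 54
  H = 278 − 3·154 + 43 − 3·54 = -303
Comparing — Option 1: H=-364, Option 2: H=-440, Option 3: H=-303. Highest is -303 (Option 3).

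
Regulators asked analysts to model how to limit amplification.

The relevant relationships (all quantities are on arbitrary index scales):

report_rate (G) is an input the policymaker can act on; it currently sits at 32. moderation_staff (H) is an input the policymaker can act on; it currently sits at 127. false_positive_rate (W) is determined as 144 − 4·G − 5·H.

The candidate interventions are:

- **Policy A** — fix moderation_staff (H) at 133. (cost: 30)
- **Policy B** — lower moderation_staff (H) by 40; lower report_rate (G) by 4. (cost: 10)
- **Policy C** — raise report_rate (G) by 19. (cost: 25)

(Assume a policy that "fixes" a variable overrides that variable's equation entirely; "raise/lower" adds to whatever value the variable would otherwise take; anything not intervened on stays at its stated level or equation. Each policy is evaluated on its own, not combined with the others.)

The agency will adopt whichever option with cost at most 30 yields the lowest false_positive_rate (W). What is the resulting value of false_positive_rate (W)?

Policy A (H := 133):
  G = 32
  H = 133
  W = 144 − 4·32 − 5·133 = -649
Policy B (H − 40, G − 4):
  G = 32 − 4 = 28
  H = 127 − 40 = 87
  W = 144 − 4·28 − 5·87 = -403
Policy C (G + 19):
  G = 32 + 19 = 51
  H = 127
  W = 144 − 4·51 − 5·127 = -695
Comparing — Policy A: W=-649, Policy B: W=-403, Policy C: W=-695. Lowest is -695 (Policy C).

-695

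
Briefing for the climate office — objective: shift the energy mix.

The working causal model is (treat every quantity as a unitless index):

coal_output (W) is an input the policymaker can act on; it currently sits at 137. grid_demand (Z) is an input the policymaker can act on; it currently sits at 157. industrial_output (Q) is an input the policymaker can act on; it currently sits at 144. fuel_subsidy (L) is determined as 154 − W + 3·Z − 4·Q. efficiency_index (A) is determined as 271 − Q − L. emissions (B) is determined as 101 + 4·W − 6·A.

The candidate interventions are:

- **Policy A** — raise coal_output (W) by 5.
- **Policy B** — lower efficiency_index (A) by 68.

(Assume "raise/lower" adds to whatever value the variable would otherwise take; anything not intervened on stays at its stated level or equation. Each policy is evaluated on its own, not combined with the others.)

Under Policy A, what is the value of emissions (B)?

-651

Policy A (W + 5):
  W = 137 + 5 = 142
  Z = 157
  Q = 144
  L = 154 − 142 + 3·157 − 4·144 = -93
  A = 271 − 144 − (-93) = 220
  B = 101 + 4·142 − 6·220 = -651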